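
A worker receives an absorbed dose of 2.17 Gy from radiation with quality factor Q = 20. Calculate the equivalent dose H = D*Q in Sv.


H = D * Q
H = 2.17 * 20
H = 43.400 Sv

43.400


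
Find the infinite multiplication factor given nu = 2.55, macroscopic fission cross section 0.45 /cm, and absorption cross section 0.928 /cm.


k_inf = nu * Sigma_f / Sigma_a
k_inf = 2.55 * 0.45 / 0.928
k_inf = 1.2365

1.2365


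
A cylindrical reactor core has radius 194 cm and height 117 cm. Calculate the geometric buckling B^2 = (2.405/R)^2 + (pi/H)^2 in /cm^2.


B^2 = (2.405/R)^2 + (pi/H)^2
B^2 = (2.405/194)^2 + (pi/117)^2
B^2 = 8.7467e-04 /cm^2

8.7467e-04


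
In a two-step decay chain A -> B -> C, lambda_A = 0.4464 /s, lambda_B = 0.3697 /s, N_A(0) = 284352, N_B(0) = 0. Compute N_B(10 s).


N_B(t) = lambda_A * N_A0 / (lambda_B - lambda_A) * [exp(-lambda_A*t) - exp(-lambda_B*t)]
exp(-0.4464*10) = 0.01151621; exp(-0.3697*10) = 0.02479781
N_B = 0.4464 * 284352 / (0.3697 - 0.4464) * (0.01151621 - 0.02479781)
N_B = 21980

21980


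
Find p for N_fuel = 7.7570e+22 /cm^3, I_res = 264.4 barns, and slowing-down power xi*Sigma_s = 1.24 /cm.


p = exp(-N * I * 1e-24 / (xi*Sigma_s))
p = exp(-7.7570e+22 * 264.4 * 1e-24 / 1.24)
p = 6.5585e-08

6.5585e-08


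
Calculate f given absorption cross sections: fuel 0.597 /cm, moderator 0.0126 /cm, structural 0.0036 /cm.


f = Sigma_a_fuel / (Sigma_a_fuel + Sigma_a_mod + Sigma_a_other)
f = 0.597 / (0.597 + 0.0126 + 0.0036)
f = 0.97358

0.97358


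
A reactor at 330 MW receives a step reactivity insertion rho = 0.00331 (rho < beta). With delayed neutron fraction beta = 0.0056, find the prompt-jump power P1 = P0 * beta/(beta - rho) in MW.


P1/P0 = beta / (beta - rho)
P1/P0 = 0.0056 / (0.0056 - 0.00331) = 2.445415
P1 = 330 * 2.445415 = 806.99 MW

806.99


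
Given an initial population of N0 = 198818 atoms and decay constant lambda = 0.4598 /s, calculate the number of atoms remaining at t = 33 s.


N = N0 * exp(-lambda * t)
N = 198818 * exp(-0.4598 * 33)
N = 0.051137

0.051137


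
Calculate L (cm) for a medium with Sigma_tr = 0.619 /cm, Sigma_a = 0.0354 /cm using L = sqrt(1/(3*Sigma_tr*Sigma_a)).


D = 1 / (3 * Sigma_tr) = 1 / (3 * 0.619) = 0.5385030 cm
L = sqrt(D / Sigma_a)
L = sqrt(0.5385030 / 0.0354)
L = 3.9002 cm

3.9002


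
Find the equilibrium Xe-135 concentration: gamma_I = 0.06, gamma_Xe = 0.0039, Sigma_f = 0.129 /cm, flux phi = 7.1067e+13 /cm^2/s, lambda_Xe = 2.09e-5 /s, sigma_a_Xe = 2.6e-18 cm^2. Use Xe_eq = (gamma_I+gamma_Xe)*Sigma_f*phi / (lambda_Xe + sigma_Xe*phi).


Xe_eq = (gamma_I + gamma_Xe) * Sigma_f * phi / (lambda_Xe + sigma_Xe * phi)
Numerator = (0.06 + 0.0039) * 0.129 * 7.1067e+13 = 5.858124e+11
Denominator = 2.09e-5 + 2.6e-18 * 7.1067e+13 = 2.056742e-04
Xe_eq = 5.858124e+11 / 2.056742e-04 = 2.8483e+15 /cm^3

2.8483e+15


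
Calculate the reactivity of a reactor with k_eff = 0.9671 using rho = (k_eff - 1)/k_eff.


rho = (k_eff - 1) / k_eff
rho = (0.9671 - 1) / 0.9671
rho = -0.034019

-0.034019


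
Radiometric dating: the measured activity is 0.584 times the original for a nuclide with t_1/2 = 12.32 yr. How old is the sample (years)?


lambda = ln(2) / t_half = ln(2) / 12.32 = 0.05626195 /yr
t = -ln(A/A0) / lambda
t = -ln(0.584) / 0.05626195
t = 9.5598 yr

9.5598


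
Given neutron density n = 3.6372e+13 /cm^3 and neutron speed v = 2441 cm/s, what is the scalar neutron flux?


phi = n * v
phi = 3.6372e+13 * 2441
phi = 8.8784e+16 /cm^2/s

8.8784e+16


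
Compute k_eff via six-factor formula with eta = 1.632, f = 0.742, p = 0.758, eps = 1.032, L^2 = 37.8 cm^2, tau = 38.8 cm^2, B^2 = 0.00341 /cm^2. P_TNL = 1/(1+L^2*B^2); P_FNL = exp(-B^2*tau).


k_inf = eta*f*p*eps = 1.632*0.742*0.758*1.032 = 0.9472682
P_TNL = 1/(1 + L^2*B^2) = 1/(1 + 37.8*0.00341) = 0.8858196
P_FNL = exp(-B^2*tau) = exp(-0.00341*38.8) = 0.8760711
k_eff = k_inf * P_TNL * P_FNL = 0.9472682 * 0.8858196 * 0.8760711
k_eff = 0.73512

0.73512


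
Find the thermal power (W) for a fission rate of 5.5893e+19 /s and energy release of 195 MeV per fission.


P = fission_rate * E_MeV * 1.602e-13
P = 5.5893e+19 * 195 * 1.602e-13
P = 1.7460e+09 W

1.7460e+09


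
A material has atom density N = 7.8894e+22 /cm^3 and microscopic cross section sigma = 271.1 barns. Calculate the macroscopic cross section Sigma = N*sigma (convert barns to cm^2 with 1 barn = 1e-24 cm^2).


Sigma = N * sigma_barns * 1e-24
Sigma = 7.8894e+22 * 271.1 * 1e-24
Sigma = 21.388 /cm

21.388


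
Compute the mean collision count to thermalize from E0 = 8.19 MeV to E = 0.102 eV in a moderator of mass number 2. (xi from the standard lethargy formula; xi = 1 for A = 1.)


xi = 1 + (A-1)^2/(2A)*ln((A-1)/(A+1)) = 0.7253469 (for A = 2)
n = ln(E0/E) / xi
n = ln(8.19e6 / 0.102) / 0.7253469
n = ln(8.029412e+07) / 0.7253469 = 25.093

25.093


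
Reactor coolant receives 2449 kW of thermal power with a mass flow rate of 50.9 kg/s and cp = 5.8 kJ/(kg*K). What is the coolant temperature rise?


dT = Q / (m_dot * cp)
dT = 2449 / (50.9 * 5.8)
dT = 8.2955 C

8.2955


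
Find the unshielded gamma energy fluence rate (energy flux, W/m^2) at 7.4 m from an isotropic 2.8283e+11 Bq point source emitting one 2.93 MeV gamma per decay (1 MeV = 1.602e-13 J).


psi = A * E * 1.602e-13 / (4*pi*r^2)
psi = 2.8283e+11 * 2.93 * 1.602e-13 / (4*pi*7.4^2)
psi = 1.9292e-04 W/m^2

1.9292e-04


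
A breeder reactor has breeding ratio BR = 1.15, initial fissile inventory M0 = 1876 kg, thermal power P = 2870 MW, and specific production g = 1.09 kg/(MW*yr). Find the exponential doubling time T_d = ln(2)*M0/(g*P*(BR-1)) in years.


Breeding gain G = BR - 1 = 1.15 - 1 = 0.15
Fissile production rate = g * P * G = 1.09 * 2870 * 0.15 = 469.245 kg/yr
T_d = ln(2) * M0 / (g * P * G)
T_d = ln(2) * 1876 / 469.245 = 2.7711 yr

2.7711


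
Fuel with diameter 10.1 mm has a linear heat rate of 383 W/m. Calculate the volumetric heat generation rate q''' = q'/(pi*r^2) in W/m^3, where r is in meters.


r = D / 2 / 1000 = 10.1 / 2 / 1000 = 0.00505 m
q''' = q' / (pi * r^2)
q''' = 383 / (pi * 0.00505^2)
q''' = 4.7804e+06 W/m^3

4.7804e+06


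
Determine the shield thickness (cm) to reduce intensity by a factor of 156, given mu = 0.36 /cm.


x = ln(factor) / mu
x = ln(156) / 0.36
x = 14.027 cm

14.027


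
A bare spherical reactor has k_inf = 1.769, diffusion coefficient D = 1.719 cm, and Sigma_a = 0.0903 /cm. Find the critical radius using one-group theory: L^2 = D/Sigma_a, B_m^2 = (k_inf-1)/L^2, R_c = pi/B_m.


L^2 = D / Sigma_a = 1.719 / 0.0903 = 19.03654 cm^2
B_m^2 = (k_inf - 1) / L^2 = (1.769 - 1) / 19.03654 = 0.04039600 /cm^2
For a bare sphere: B_g = pi/R, so R_c = pi / sqrt(B_m^2)
R_c = pi / sqrt(0.04039600) = 15.631 cm

15.631


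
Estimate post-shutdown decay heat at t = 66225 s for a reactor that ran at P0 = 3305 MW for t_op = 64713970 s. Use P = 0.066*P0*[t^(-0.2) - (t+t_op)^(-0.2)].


P/P0 = 0.066 * [t^(-0.2) - (t + t_op)^(-0.2)]
P/P0 = 0.066 * [66225^(-0.2) - (66225 + 64713970)^(-0.2)]
P/P0 = 0.066 * [0.1085914 - 0.02739754] = 0.005358795
P = 3305 * 0.005358795 = 17.711 MW

17.711


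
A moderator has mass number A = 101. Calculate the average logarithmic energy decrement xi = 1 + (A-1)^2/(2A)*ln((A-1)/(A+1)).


xi = 1 + (A-1)^2/(2A) * ln((A-1)/(A+1))
xi = 1 + (101-1)^2/(2*101) * ln((101-1)/(101 +1))
xi = 0.019672

0.019672


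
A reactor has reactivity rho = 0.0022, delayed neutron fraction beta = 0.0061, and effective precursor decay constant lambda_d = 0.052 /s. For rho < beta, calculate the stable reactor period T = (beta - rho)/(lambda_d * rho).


T = (beta - rho) / (lambda_d * rho)
T = (0.0061 - 0.0022) / (0.052 * 0.0022)
T = 34.091 s

34.091


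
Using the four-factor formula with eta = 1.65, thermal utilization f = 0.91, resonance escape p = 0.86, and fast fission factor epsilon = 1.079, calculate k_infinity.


k_inf = eta * f * p * epsilon
k_inf = 1.65 * 0.91 * 0.86 * 1.079
k_inf = 1.3933

1.3933


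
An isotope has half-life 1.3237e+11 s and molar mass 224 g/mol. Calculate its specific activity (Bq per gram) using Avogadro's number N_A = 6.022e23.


lambda = ln(2) / t_half = ln(2) / 1.3237e+11 = 5.236437e-12 /s
SA = lambda * N_A / M
SA = 5.236437e-12 * 6.022e23 / 224
SA = 1.4078e+10 Bq/g

1.4078e+10


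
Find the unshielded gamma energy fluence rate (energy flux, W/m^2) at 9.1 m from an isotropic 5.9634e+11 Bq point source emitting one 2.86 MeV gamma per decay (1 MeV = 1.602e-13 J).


psi = A * E * 1.602e-13 / (4*pi*r^2)
psi = 5.9634e+11 * 2.86 * 1.602e-13 / (4*pi*9.1^2)
psi = 2.6256e-04 W/m^2

2.6256e-04


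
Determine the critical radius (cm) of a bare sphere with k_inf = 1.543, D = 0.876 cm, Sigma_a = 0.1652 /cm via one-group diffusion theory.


L^2 = D / Sigma_a = 0.876 / 0.1652 = 5.302663 cm^2
B_m^2 = (k_inf - 1) / L^2 = (1.543 - 1) / 5.302663 = 0.1024014 /cm^2
For a bare sphere: B_g = pi/R, so R_c = pi / sqrt(B_m^2)
R_c = pi / sqrt(0.1024014) = 9.8174 cm

9.8174


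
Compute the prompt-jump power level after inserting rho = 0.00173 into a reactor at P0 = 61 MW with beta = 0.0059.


P1/P0 = beta / (beta - rho)
P1/P0 = 0.0059 / (0.0059 - 0.00173) = 1.414868
P1 = 61 * 1.414868 = 86.307 MW

86.307


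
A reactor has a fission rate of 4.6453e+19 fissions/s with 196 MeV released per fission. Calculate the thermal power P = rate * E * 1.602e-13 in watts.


P = fission_rate * E_MeV * 1.602e-13
P = 4.6453e+19 * 196 * 1.602e-13
P = 1.4586e+09 W

1.4586e+09


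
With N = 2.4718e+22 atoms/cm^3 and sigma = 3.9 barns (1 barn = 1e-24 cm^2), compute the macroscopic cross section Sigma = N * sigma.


Sigma = N * sigma_barns * 1e-24
Sigma = 2.4718e+22 * 3.9 * 1e-24
Sigma = 0.096400 /cm

0.096400


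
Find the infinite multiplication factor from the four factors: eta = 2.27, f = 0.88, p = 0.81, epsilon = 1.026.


k_inf = eta * f * p * epsilon
k_inf = 2.27 * 0.88 * 0.81 * 1.026
k_inf = 1.6601

1.6601


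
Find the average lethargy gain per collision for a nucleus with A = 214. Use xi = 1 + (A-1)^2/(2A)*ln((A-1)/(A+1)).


xi = 1 + (A-1)^2/(2A) * ln((A-1)/(A+1))
xi = 1 + (214-1)^2/(2*214) * ln((214-1)/(214 +1))
xi = 0.0093167

0.0093167


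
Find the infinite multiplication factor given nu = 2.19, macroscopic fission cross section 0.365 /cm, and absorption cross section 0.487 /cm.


k_inf = nu * Sigma_f / Sigma_a
k_inf = 2.19 * 0.365 / 0.487
k_inf = 1.6414

1.6414


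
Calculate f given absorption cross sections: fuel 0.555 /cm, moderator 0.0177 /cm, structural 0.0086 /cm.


f = Sigma_a_fuel / (Sigma_a_fuel + Sigma_a_mod + Sigma_a_other)
f = 0.555 / (0.555 + 0.0177 + 0.0086)
f = 0.95476

0.95476


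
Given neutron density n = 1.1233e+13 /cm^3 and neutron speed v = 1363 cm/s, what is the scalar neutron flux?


phi = n * v
phi = 1.1233e+13 * 1363
phi = 1.5311e+16 /cm^2/s

1.5311e+16


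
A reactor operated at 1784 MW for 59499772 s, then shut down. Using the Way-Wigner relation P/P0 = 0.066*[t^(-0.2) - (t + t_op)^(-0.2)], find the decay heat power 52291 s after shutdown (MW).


P/P0 = 0.066 * [t^(-0.2) - (t + t_op)^(-0.2)]
P/P0 = 0.066 * [52291^(-0.2) - (52291 + 59499772)^(-0.2)]
P/P0 = 0.066 * [0.1138452 - 0.02786254] = 0.005674856
P = 1784 * 0.005674856 = 10.124 MW

10.124


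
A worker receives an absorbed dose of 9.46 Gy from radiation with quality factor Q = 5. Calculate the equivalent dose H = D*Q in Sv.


H = D * Q
H = 9.46 * 5
H = 47.300 Sv

47.300


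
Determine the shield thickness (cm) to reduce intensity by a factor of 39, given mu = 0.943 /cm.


x = ln(factor) / mu
x = ln(39) / 0.943
x = 3.8850 cm

3.8850


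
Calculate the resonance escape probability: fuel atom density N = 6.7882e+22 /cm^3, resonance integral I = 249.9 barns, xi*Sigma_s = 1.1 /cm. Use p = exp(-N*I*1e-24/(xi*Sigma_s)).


p = exp(-N * I * 1e-24 / (xi*Sigma_s))
p = exp(-6.7882e+22 * 249.9 * 1e-24 / 1.1)
p = 2.0068e-07

2.0068e-07


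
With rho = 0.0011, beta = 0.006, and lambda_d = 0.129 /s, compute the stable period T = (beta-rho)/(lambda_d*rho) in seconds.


T = (beta - rho) / (lambda_d * rho)
T = (0.006 - 0.0011) / (0.129 * 0.0011)
T = 34.531 s

34.531


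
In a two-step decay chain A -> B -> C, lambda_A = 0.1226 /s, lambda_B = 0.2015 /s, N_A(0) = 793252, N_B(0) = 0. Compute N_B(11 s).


N_B(t) = lambda_A * N_A0 / (lambda_B - lambda_A) * [exp(-lambda_A*t) - exp(-lambda_B*t)]
exp(-0.1226*11) = 0.2596035; exp(-0.2015*11) = 0.1089899
N_B = 0.1226 * 793252 / (0.2015 - 0.1226) * (0.2596035 - 0.1089899)
N_B = 185647

185647


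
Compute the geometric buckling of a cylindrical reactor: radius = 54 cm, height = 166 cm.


B^2 = (2.405/R)^2 + (pi/H)^2
B^2 = (2.405/54)^2 + (pi/166)^2
B^2 = 0.0023417 /cm^2

0.0023417


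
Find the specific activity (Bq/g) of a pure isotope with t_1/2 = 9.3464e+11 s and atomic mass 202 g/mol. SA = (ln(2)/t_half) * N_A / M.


lambda = ln(2) / t_half = ln(2) / 9.3464e+11 = 7.416194e-13 /s
SA = lambda * N_A / M
SA = 7.416194e-13 * 6.022e23 / 202
SA = 2.2109e+09 Bq/g

2.2109e+09


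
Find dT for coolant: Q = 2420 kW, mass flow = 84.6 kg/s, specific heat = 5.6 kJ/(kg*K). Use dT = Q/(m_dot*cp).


dT = Q / (m_dot * cp)
dT = 2420 / (84.6 * 5.6)
dT = 5.1081 C

5.1081


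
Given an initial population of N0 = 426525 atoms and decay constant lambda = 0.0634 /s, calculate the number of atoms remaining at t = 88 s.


N = N0 * exp(-lambda * t)
N = 426525 * exp(-0.0634 * 88)
N = 1610.4

1610.4


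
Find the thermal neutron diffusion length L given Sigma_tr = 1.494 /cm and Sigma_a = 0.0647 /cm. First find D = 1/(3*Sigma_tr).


D = 1 / (3 * Sigma_tr) = 1 / (3 * 1.494) = 0.2231147 cm
L = sqrt(D / Sigma_a)
L = sqrt(0.2231147 / 0.0647)
L = 1.8570 cm

1.8570


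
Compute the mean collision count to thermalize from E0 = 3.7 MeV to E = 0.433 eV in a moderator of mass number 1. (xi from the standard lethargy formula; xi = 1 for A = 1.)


xi = 1 + (A-1)^2/(2A)*ln((A-1)/(A+1)) = 1 (for A = 1)
n = ln(E0/E) / xi
n = ln(3.7e6 / 0.433) / 1
n = ln(8.545035e+06) / 1 = 15.961

15.961


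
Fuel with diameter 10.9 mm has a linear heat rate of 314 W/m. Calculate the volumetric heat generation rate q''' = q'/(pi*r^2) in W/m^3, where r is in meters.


r = D / 2 / 1000 = 10.9 / 2 / 1000 = 0.00545 m
q''' = q' / (pi * r^2)
q''' = 314 / (pi * 0.00545^2)
q''' = 3.3650e+06 W/m^3

3.3650e+06


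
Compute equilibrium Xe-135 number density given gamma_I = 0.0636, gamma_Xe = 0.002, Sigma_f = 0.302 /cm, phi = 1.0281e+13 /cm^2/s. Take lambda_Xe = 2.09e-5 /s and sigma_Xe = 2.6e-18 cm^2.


Xe_eq = (gamma_I + gamma_Xe) * Sigma_f * phi / (lambda_Xe + sigma_Xe * phi)
Numerator = (0.0636 + 0.002) * 0.302 * 1.0281e+13 = 2.036789e+11
Denominator = 2.09e-5 + 2.6e-18 * 1.0281e+13 = 4.763060e-05
Xe_eq = 2.036789e+11 / 4.763060e-05 = 4.2762e+15 /cm^3

4.2762e+15


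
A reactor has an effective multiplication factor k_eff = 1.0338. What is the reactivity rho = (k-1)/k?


rho = (k_eff - 1) / k_eff
rho = (1.0338 - 1) / 1.0338
rho = 0.032695

0.032695


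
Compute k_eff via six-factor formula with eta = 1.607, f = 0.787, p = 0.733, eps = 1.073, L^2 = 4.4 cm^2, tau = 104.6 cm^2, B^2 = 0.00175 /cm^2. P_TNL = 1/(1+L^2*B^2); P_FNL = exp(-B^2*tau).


k_inf = eta*f*p*eps = 1.607*0.787*0.733*1.073 = 0.9947050
P_TNL = 1/(1 + L^2*B^2) = 1/(1 + 4.4*0.00175) = 0.9923588
P_FNL = exp(-B^2*tau) = exp(-0.00175*104.6) = 0.8327265
k_eff = k_inf * P_TNL * P_FNL = 0.9947050 * 0.9923588 * 0.8327265
k_eff = 0.82199

0.82199


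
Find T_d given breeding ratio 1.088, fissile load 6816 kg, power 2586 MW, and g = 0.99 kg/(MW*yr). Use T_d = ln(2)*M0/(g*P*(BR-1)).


Breeding gain G = BR - 1 = 1.088 - 1 = 0.088
Fissile production rate = g * P * G = 0.99 * 2586 * 0.088 = 225.29232 kg/yr
T_d = ln(2) * M0 / (g * P * G)
T_d = ln(2) * 6816 / 225.29232 = 20.970 yr

20.970


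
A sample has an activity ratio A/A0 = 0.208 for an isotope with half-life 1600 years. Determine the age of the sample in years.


lambda = ln(2) / t_half = ln(2) / 1600 = 4.332170e-04 /yr
t = -ln(A/A0) / lambda
t = -ln(0.208) / 4.332170e-04
t = 3624.6 yr

3624.6


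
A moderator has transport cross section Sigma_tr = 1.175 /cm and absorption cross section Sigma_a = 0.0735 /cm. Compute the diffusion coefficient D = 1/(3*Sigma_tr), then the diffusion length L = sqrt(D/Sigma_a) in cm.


D = 1 / (3 * Sigma_tr) = 1 / (3 * 1.175) = 0.2836879 cm
L = sqrt(D / Sigma_a)
L = sqrt(0.2836879 / 0.0735)
L = 1.9646 cm

1.9646


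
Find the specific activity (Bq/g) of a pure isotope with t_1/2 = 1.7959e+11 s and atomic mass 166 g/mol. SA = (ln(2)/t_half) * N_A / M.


lambda = ln(2) / t_half = ln(2) / 1.7959e+11 = 3.859609e-12 /s
SA = lambda * N_A / M
SA = 3.859609e-12 * 6.022e23 / 166
SA = 1.4002e+10 Bq/g

1.4002e+10


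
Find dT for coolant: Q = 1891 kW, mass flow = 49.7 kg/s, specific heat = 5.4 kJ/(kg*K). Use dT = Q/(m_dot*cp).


dT = Q / (m_dot * cp)
dT = 1891 / (49.7 * 5.4)
dT = 7.0460 C

7.0460


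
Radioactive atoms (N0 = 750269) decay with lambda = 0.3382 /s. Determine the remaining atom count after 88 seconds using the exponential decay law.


N = N0 * exp(-lambda * t)
N = 750269 * exp(-0.3382 * 88)
N = 8.9108e-08

8.9108e-08


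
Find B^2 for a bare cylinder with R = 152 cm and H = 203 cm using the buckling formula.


B^2 = (2.405/R)^2 + (pi/H)^2
B^2 = (2.405/152)^2 + (pi/203)^2
B^2 = 4.8985e-04 /cm^2

4.8985e-04


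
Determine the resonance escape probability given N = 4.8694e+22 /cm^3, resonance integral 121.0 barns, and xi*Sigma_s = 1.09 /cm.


p = exp(-N * I * 1e-24 / (xi*Sigma_s))
p = exp(-4.8694e+22 * 121.0 * 1e-24 / 1.09)
p = 0.0044919

0.0044919


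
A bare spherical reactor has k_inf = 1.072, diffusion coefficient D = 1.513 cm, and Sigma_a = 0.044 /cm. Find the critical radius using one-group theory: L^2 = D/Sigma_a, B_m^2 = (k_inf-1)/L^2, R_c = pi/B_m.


L^2 = D / Sigma_a = 1.513 / 0.044 = 34.38636 cm^2
B_m^2 = (k_inf - 1) / L^2 = (1.072 - 1) / 34.38636 = 0.002093853 /cm^2
For a bare sphere: B_g = pi/R, so R_c = pi / sqrt(B_m^2)
R_c = pi / sqrt(0.002093853) = 68.656 cm

68.656


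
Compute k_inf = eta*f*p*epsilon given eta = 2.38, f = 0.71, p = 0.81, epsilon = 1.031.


k_inf = eta * f * p * epsilon
k_inf = 2.38 * 0.71 * 0.81 * 1.031
k_inf = 1.4112

1.4112


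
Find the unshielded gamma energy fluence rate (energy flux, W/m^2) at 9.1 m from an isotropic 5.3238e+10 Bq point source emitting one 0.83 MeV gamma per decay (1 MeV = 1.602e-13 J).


psi = A * E * 1.602e-13 / (4*pi*r^2)
psi = 5.3238e+10 * 0.83 * 1.602e-13 / (4*pi*9.1^2)
psi = 6.8025e-06 W/m^2

6.8025e-06


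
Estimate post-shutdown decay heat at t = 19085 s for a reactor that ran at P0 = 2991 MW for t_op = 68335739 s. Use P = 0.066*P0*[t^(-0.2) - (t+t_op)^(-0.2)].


P/P0 = 0.066 * [t^(-0.2) - (t + t_op)^(-0.2)]
P/P0 = 0.066 * [19085^(-0.2) - (19085 + 68335739)^(-0.2)]
P/P0 = 0.066 * [0.1392713 - 0.02710480] = 0.007402989
P = 2991 * 0.007402989 = 22.142 MW

22.142


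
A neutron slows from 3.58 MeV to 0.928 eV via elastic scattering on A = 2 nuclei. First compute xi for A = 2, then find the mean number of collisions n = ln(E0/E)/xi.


xi = 1 + (A-1)^2/(2A)*ln((A-1)/(A+1)) = 0.7253469 (for A = 2)
n = ln(E0/E) / xi
n = ln(3.58e6 / 0.928) / 0.7253469
n = ln(3.857759e+06) / 0.7253469 = 20.908

20.908


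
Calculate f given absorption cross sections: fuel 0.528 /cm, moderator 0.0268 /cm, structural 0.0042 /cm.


f = Sigma_a_fuel / (Sigma_a_fuel + Sigma_a_mod + Sigma_a_other)
f = 0.528 / (0.528 + 0.0268 + 0.0042)
f = 0.94454

0.94454


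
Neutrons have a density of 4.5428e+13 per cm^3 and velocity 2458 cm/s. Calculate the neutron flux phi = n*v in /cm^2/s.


phi = n * v
phi = 4.5428e+13 * 2458
phi = 1.1166e+17 /cm^2/s

1.1166e+17


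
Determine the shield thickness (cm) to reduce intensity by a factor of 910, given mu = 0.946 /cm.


x = ln(factor) / mu
x = ln(910) / 0.946
x = 7.2024 cm

7.2024


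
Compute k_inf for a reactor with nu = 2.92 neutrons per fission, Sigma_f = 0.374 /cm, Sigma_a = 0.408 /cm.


k_inf = nu * Sigma_f / Sigma_a
k_inf = 2.92 * 0.374 / 0.408
k_inf = 2.6767

2.6767


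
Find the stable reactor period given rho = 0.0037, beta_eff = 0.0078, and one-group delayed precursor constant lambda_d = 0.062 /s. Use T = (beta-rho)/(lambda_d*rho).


T = (beta - rho) / (lambda_d * rho)
T = (0.0078 - 0.0037) / (0.062 * 0.0037)
T = 17.873 s

17.873


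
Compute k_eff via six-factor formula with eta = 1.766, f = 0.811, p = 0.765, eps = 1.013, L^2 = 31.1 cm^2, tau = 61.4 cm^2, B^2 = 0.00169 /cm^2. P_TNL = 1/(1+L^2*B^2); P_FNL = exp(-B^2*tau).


k_inf = eta*f*p*eps = 1.766*0.811*0.765*1.013 = 1.109896
P_TNL = 1/(1 + L^2*B^2) = 1/(1 + 31.1*0.00169) = 0.9500655
P_FNL = exp(-B^2*tau) = exp(-0.00169*61.4) = 0.9014362
k_eff = k_inf * P_TNL * P_FNL = 1.109896 * 0.9500655 * 0.9014362
k_eff = 0.95054

0.95054


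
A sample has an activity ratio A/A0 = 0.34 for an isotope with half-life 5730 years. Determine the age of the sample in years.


lambda = ln(2) / t_half = ln(2) / 5730 = 1.209681e-04 /yr
t = -ln(A/A0) / lambda
t = -ln(0.34) / 1.209681e-04
t = 8918.1 yr

8918.1


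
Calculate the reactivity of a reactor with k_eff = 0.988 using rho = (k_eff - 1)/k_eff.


rho = (k_eff - 1) / k_eff
rho = (0.988 - 1) / 0.988
rho = -0.012146

-0.012146


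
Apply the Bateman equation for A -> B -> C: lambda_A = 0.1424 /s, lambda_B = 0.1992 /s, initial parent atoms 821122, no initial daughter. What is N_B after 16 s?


N_B(t) = lambda_A * N_A0 / (lambda_B - lambda_A) * [exp(-lambda_A*t) - exp(-lambda_B*t)]
exp(-0.1424*16) = 0.1024480; exp(-0.1992*16) = 0.04128731
N_B = 0.1424 * 821122 / (0.1992 - 0.1424) * (0.1024480 - 0.04128731)
N_B = 125905

125905


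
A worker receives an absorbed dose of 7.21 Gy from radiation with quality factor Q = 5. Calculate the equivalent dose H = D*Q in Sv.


H = D * Q
H = 7.21 * 5
H = 36.050 Sv

36.050


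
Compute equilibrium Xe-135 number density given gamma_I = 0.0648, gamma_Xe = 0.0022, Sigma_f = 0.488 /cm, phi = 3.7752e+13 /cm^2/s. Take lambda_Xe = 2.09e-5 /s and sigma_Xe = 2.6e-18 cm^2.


Xe_eq = (gamma_I + gamma_Xe) * Sigma_f * phi / (lambda_Xe + sigma_Xe * phi)
Numerator = (0.0648 + 0.0022) * 0.488 * 3.7752e+13 = 1.234339e+12
Denominator = 2.09e-5 + 2.6e-18 * 3.7752e+13 = 1.190552e-04
Xe_eq = 1.234339e+12 / 1.190552e-04 = 1.0368e+16 /cm^3

1.0368e+16


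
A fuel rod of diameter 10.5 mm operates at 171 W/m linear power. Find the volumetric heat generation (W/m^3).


r = D / 2 / 1000 = 10.5 / 2 / 1000 = 0.00525 m
q''' = q' / (pi * r^2)
q''' = 171 / (pi * 0.00525^2)
q''' = 1.9748e+06 W/m^3

1.9748e+06


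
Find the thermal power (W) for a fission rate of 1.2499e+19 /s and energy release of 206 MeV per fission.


P = fission_rate * E_MeV * 1.602e-13
P = 1.2499e+19 * 206 * 1.602e-13
P = 4.1248e+08 W

4.1248e+08


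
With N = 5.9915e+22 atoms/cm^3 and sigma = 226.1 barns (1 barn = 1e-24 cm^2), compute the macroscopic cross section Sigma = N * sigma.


Sigma = N * sigma_barns * 1e-24
Sigma = 5.9915e+22 * 226.1 * 1e-24
Sigma = 13.547 /cm

13.547


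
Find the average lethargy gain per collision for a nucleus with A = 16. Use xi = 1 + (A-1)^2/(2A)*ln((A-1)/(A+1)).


xi = 1 + (A-1)^2/(2A) * ln((A-1)/(A+1))
xi = 1 + (16-1)^2/(2*16) * ln((16-1)/(16 +1))
xi = 0.11995

0.11995


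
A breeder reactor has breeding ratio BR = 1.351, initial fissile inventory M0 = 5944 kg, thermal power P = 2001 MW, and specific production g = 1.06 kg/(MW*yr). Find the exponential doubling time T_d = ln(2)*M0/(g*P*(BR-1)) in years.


Breeding gain G = BR - 1 = 1.351 - 1 = 0.351
Fissile production rate = g * P * G = 1.06 * 2001 * 0.351 = 744.49206 kg/yr
T_d = ln(2) * M0 / (g * P * G)
T_d = ln(2) * 5944 / 744.49206 = 5.5341 yr

5.5341


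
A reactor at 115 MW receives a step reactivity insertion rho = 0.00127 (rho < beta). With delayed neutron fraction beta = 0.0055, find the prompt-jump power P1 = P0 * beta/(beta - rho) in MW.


P1/P0 = beta / (beta - rho)
P1/P0 = 0.0055 / (0.0055 - 0.00127) = 1.300236
P1 = 115 * 1.300236 = 149.53 MW

149.53


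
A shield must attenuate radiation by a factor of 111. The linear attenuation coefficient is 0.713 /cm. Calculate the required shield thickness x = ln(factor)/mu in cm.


x = ln(factor) / mu
x = ln(111) / 0.713
x = 6.6052 cm

6.6052


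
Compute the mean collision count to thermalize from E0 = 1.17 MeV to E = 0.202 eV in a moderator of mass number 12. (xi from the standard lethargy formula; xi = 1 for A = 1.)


xi = 1 + (A-1)^2/(2A)*ln((A-1)/(A+1)) = 0.1577690 (for A = 12)
n = ln(E0/E) / xi
n = ln(1.17e6 / 0.202) / 0.1577690
n = ln(5.792079e+06) / 0.1577690 = 98.701

98.701


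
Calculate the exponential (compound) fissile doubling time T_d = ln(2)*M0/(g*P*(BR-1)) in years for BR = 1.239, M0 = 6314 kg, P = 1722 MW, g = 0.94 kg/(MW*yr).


Breeding gain G = BR - 1 = 1.239 - 1 = 0.239
Fissile production rate = g * P * G = 0.94 * 1722 * 0.239 = 386.86452 kg/yr
T_d = ln(2) * M0 / (g * P * G)
T_d = ln(2) * 6314 / 386.86452 = 11.313 yr

11.313


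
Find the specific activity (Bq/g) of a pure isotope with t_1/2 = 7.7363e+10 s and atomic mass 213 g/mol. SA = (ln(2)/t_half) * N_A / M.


lambda = ln(2) / t_half = ln(2) / 7.7363e+10 = 8.959673e-12 /s
SA = lambda * N_A / M
SA = 8.959673e-12 * 6.022e23 / 213
SA = 2.5331e+10 Bq/g

2.5331e+10


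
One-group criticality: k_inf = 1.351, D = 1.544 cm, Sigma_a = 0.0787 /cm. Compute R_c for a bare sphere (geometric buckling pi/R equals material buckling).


L^2 = D / Sigma_a = 1.544 / 0.0787 = 19.61881 cm^2
B_m^2 = (k_inf - 1) / L^2 = (1.351 - 1) / 19.61881 = 0.01789099 /cm^2
For a bare sphere: B_g = pi/R, so R_c = pi / sqrt(B_m^2)
R_c = pi / sqrt(0.01789099) = 23.487 cm

23.487


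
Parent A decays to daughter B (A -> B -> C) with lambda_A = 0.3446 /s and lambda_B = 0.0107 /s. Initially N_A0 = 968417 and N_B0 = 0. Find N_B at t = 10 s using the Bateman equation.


N_B(t) = lambda_A * N_A0 / (lambda_B - lambda_A) * [exp(-lambda_A*t) - exp(-lambda_B*t)]
exp(-0.3446*10) = 0.03187287; exp(-0.0107*10) = 0.8985257
N_B = 0.3446 * 968417 / (0.0107 - 0.3446) * (0.03187287 - 0.8985257)
N_B = 866177

866177


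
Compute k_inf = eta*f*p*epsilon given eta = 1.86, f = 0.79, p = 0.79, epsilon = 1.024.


k_inf = eta * f * p * epsilon
k_inf = 1.86 * 0.79 * 0.79 * 1.024
k_inf = 1.1887

1.1887


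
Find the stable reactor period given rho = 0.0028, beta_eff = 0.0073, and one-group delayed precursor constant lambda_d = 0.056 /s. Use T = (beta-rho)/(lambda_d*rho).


T = (beta - rho) / (lambda_d * rho)
T = (0.0073 - 0.0028) / (0.056 * 0.0028)
T = 28.699 s

28.699


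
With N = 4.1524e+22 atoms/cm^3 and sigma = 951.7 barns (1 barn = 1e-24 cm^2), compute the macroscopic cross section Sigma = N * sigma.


Sigma = N * sigma_barns * 1e-24
Sigma = 4.1524e+22 * 951.7 * 1e-24
Sigma = 39.518 /cm

39.518


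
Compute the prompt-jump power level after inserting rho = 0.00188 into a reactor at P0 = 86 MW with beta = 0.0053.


P1/P0 = beta / (beta - rho)
P1/P0 = 0.0053 / (0.0053 - 0.00188) = 1.549708
P1 = 86 * 1.549708 = 133.27 MW

133.27


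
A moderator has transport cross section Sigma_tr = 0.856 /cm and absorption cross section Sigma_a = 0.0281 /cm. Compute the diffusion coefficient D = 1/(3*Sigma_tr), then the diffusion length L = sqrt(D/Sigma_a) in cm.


D = 1 / (3 * Sigma_tr) = 1 / (3 * 0.856) = 0.3894081 cm
L = sqrt(D / Sigma_a)
L = sqrt(0.3894081 / 0.0281)
L = 3.7226 cm

3.7226


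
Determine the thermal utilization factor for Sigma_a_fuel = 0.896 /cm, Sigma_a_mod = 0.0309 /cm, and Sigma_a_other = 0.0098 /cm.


f = Sigma_a_fuel / (Sigma_a_fuel + Sigma_a_mod + Sigma_a_other)
f = 0.896 / (0.896 + 0.0309 + 0.0098)
f = 0.95655

0.95655


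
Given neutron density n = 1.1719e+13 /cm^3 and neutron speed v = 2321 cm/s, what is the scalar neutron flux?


phi = n * v
phi = 1.1719e+13 * 2321
phi = 2.7200e+16 /cm^2/s

2.7200e+16


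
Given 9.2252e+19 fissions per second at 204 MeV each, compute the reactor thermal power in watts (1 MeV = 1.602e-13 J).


P = fission_rate * E_MeV * 1.602e-13
P = 9.2252e+19 * 204 * 1.602e-13
P = 3.0149e+09 W

3.0149e+09


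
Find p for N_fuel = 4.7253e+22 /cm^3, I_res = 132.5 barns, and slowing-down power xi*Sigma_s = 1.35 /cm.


p = exp(-N * I * 1e-24 / (xi*Sigma_s))
p = exp(-4.7253e+22 * 132.5 * 1e-24 / 1.35)
p = 0.0096790

0.0096790


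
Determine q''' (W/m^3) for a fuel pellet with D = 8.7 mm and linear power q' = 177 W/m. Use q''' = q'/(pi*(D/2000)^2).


r = D / 2 / 1000 = 8.7 / 2 / 1000 = 0.00435 m
q''' = q' / (pi * r^2)
q''' = 177 / (pi * 0.00435^2)
q''' = 2.9775e+06 W/m^3

2.9775e+06


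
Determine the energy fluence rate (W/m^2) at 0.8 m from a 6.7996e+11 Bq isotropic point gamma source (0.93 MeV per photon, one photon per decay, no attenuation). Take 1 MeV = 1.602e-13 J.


psi = A * E * 1.602e-13 / (4*pi*r^2)
psi = 6.7996e+11 * 0.93 * 1.602e-13 / (4*pi*0.8^2)
psi = 0.012596 W/m^2

0.012596


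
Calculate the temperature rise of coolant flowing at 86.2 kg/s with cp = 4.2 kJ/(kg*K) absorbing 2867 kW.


dT = Q / (m_dot * cp)
dT = 2867 / (86.2 * 4.2)
dT = 7.9190 C

7.9190


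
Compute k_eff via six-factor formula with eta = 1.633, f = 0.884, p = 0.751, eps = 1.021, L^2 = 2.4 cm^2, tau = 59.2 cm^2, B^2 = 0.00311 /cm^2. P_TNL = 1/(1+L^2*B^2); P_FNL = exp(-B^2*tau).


k_inf = eta*f*p*eps = 1.633*0.884*0.751*1.021 = 1.106889
P_TNL = 1/(1 + L^2*B^2) = 1/(1 + 2.4*0.00311) = 0.9925913
P_FNL = exp(-B^2*tau) = exp(-0.00311*59.2) = 0.8318426
k_eff = k_inf * P_TNL * P_FNL = 1.106889 * 0.9925913 * 0.8318426
k_eff = 0.91394

0.91394


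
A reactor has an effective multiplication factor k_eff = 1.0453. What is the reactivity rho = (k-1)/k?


rho = (k_eff - 1) / k_eff
rho = (1.0453 - 1) / 1.0453
rho = 0.043337

0.043337


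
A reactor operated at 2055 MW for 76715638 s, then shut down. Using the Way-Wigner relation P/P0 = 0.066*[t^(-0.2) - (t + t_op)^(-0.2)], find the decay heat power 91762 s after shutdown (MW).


P/P0 = 0.066 * [t^(-0.2) - (t + t_op)^(-0.2)]
P/P0 = 0.066 * [91762^(-0.2) - (91762 + 76715638)^(-0.2)]
P/P0 = 0.066 * [0.1017343 - 0.02648009] = 0.004966778
P = 2055 * 0.004966778 = 10.207 MW

10.207


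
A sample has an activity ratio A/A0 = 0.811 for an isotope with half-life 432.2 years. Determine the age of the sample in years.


lambda = ln(2) / t_half = ln(2) / 432.2 = 0.001603765 /yr
t = -ln(A/A0) / lambda
t = -ln(0.811) / 0.001603765
t = 130.62 yr

130.62


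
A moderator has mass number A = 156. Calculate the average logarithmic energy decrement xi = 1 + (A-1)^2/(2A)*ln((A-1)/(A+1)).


xi = 1 + (A-1)^2/(2A) * ln((A-1)/(A+1))
xi = 1 + (156-1)^2/(2*156) * ln((156-1)/(156 +1))
xi = 0.012766

0.012766


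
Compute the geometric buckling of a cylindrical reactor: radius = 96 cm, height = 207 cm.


B^2 = (2.405/R)^2 + (pi/H)^2
B^2 = (2.405/96)^2 + (pi/207)^2
B^2 = 8.5794e-04 /cm^2

8.5794e-04


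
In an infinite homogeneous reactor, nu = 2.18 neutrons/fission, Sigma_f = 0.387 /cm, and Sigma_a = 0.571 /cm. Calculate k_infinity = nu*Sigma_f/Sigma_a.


k_inf = nu * Sigma_f / Sigma_a
k_inf = 2.18 * 0.387 / 0.571
k_inf = 1.4775

1.4775


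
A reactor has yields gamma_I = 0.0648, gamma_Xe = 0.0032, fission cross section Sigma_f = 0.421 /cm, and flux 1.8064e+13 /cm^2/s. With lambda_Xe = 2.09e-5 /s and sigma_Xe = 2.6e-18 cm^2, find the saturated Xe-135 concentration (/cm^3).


Xe_eq = (gamma_I + gamma_Xe) * Sigma_f * phi / (lambda_Xe + sigma_Xe * phi)
Numerator = (0.0648 + 0.0032) * 0.421 * 1.8064e+13 = 5.171362e+11
Denominator = 2.09e-5 + 2.6e-18 * 1.8064e+13 = 6.786640e-05
Xe_eq = 5.171362e+11 / 6.786640e-05 = 7.6199e+15 /cm^3

7.6199e+15


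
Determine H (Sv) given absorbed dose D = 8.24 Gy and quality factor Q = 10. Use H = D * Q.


H = D * Q
H = 8.24 * 10
H = 82.400 Sv

82.400


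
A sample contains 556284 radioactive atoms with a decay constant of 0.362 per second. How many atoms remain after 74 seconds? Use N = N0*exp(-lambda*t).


N = N0 * exp(-lambda * t)
N = 556284 * exp(-0.362 * 74)
N = 1.2925e-06

1.2925e-06


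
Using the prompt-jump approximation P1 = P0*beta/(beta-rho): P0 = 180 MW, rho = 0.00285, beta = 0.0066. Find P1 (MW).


P1/P0 = beta / (beta - rho)
P1/P0 = 0.0066 / (0.0066 - 0.00285) = 1.760000
P1 = 180 * 1.760000 = 316.80 MW

316.80


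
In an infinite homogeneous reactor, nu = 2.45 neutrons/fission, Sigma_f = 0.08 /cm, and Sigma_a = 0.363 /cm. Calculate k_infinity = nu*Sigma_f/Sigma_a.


k_inf = nu * Sigma_f / Sigma_a
k_inf = 2.45 * 0.08 / 0.363
k_inf = 0.53994

0.53994


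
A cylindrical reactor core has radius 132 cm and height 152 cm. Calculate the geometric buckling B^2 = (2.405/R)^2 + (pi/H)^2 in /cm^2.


B^2 = (2.405/R)^2 + (pi/H)^2
B^2 = (2.405/132)^2 + (pi/152)^2
B^2 = 7.5914e-04 /cm^2

7.5914e-04


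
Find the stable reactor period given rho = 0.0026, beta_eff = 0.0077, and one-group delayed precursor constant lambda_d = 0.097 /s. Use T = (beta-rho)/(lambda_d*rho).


T = (beta - rho) / (lambda_d * rho)
T = (0.0077 - 0.0026) / (0.097 * 0.0026)
T = 20.222 s

20.222


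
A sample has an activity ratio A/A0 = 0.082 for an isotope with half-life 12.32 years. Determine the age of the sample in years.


lambda = ln(2) / t_half = ln(2) / 12.32 = 0.05626195 /yr
t = -ln(A/A0) / lambda
t = -ln(0.082) / 0.05626195
t = 44.453 yr

44.453


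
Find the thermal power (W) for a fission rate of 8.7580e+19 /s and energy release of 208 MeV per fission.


P = fission_rate * E_MeV * 1.602e-13
P = 8.7580e+19 * 208 * 1.602e-13
P = 2.9183e+09 W

2.9183e+09


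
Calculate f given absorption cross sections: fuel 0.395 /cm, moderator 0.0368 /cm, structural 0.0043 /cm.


f = Sigma_a_fuel / (Sigma_a_fuel + Sigma_a_mod + Sigma_a_other)
f = 0.395 / (0.395 + 0.0368 + 0.0043)
f = 0.90576

0.90576


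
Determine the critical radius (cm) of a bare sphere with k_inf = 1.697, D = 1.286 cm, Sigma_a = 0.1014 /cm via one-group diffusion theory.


L^2 = D / Sigma_a = 1.286 / 0.1014 = 12.68245 cm^2
B_m^2 = (k_inf - 1) / L^2 = (1.697 - 1) / 12.68245 = 0.05495784 /cm^2
For a bare sphere: B_g = pi/R, so R_c = pi / sqrt(B_m^2)
R_c = pi / sqrt(0.05495784) = 13.401 cm

13.401


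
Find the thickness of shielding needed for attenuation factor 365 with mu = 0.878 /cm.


x = ln(factor) / mu
x = ln(365) / 0.878
x = 6.7197 cm

6.7197


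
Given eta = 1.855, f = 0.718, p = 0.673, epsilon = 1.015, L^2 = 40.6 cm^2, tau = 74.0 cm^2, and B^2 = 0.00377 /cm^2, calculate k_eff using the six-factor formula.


k_inf = eta*f*p*eps = 1.855*0.718*0.673*1.015 = 0.9098074
P_TNL = 1/(1 + L^2*B^2) = 1/(1 + 40.6*0.00377) = 0.8672561
P_FNL = exp(-B^2*tau) = exp(-0.00377*74.0) = 0.7565550
k_eff = k_inf * P_TNL * P_FNL = 0.9098074 * 0.8672561 * 0.7565550
k_eff = 0.59695

0.59695


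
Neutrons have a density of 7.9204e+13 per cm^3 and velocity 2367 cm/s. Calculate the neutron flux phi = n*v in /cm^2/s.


phi = n * v
phi = 7.9204e+13 * 2367
phi = 1.8748e+17 /cm^2/s

1.8748e+17


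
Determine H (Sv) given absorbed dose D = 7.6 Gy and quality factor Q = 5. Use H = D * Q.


H = D * Q
H = 7.6 * 5
H = 38.000 Sv

38.000


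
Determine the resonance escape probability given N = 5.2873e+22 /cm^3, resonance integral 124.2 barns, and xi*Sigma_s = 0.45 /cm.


p = exp(-N * I * 1e-24 / (xi*Sigma_s))
p = exp(-5.2873e+22 * 124.2 * 1e-24 / 0.45)
p = 4.5958e-07

4.5958e-07


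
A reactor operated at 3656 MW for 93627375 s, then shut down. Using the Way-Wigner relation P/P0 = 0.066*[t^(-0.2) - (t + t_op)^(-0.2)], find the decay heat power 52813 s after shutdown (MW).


P/P0 = 0.066 * [t^(-0.2) - (t + t_op)^(-0.2)]
P/P0 = 0.066 * [52813^(-0.2) - (52813 + 93627375)^(-0.2)]
P/P0 = 0.066 * [0.1136192 - 0.02544898] = 0.005819235
P = 3656 * 0.005819235 = 21.275 MW

21.275


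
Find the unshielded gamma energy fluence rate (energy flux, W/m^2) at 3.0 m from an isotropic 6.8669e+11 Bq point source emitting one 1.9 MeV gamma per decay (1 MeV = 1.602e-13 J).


psi = A * E * 1.602e-13 / (4*pi*r^2)
psi = 6.8669e+11 * 1.9 * 1.602e-13 / (4*pi*3.0^2)
psi = 0.0018481 W/m^2

0.0018481


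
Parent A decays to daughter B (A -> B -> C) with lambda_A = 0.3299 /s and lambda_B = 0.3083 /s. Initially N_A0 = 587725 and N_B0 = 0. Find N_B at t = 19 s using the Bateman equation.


N_B(t) = lambda_A * N_A0 / (lambda_B - lambda_A) * [exp(-lambda_A*t) - exp(-lambda_B*t)]
exp(-0.3299*19) = 0.001895827; exp(-0.3083*19) = 0.002857809
N_B = 0.3299 * 587725 / (0.3083 - 0.3299) * (0.001895827 - 0.002857809)
N_B = 8635.1

8635.1


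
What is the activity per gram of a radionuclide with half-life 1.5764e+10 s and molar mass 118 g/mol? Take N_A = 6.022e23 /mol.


lambda = ln(2) / t_half = ln(2) / 1.5764e+10 = 4.397026e-11 /s
SA = lambda * N_A / M
SA = 4.397026e-11 * 6.022e23 / 118
SA = 2.2440e+11 Bq/g

2.2440e+11


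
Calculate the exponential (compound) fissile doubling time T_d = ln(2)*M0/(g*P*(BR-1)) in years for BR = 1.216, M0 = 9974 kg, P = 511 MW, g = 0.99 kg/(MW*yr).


Breeding gain G = BR - 1 = 1.216 - 1 = 0.216
Fissile production rate = g * P * G = 0.99 * 511 * 0.216 = 109.27224 kg/yr
T_d = ln(2) * M0 / (g * P * G)
T_d = ln(2) * 9974 / 109.27224 = 63.268 yr

63.268


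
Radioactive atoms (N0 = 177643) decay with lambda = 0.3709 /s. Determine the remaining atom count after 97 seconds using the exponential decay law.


N = N0 * exp(-lambda * t)
N = 177643 * exp(-0.3709 * 97)
N = 4.2151e-11

4.2151e-11


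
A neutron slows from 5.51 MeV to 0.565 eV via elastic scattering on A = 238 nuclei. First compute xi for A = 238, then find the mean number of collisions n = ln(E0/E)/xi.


xi = 1 + (A-1)^2/(2A)*ln((A-1)/(A+1)) = 0.008379872 (for A = 238)
n = ln(E0/E) / xi
n = ln(5.51e6 / 0.565) / 0.008379872
n = ln(9.752212e+06) / 0.008379872 = 1920.4

1920.4


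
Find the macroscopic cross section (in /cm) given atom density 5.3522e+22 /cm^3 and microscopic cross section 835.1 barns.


Sigma = N * sigma_barns * 1e-24
Sigma = 5.3522e+22 * 835.1 * 1e-24
Sigma = 44.696 /cm

44.696


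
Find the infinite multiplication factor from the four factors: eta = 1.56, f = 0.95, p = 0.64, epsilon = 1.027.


k_inf = eta * f * p * epsilon
k_inf = 1.56 * 0.95 * 0.64 * 1.027
k_inf = 0.97409

0.97409


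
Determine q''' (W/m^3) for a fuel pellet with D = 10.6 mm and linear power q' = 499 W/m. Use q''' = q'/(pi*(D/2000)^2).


r = D / 2 / 1000 = 10.6 / 2 / 1000 = 0.0053 m
q''' = q' / (pi * r^2)
q''' = 499 / (pi * 0.0053^2)
q''' = 5.6546e+06 W/m^3

5.6546e+06


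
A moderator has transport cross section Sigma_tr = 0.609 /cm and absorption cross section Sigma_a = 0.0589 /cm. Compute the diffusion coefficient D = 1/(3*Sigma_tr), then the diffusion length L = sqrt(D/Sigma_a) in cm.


D = 1 / (3 * Sigma_tr) = 1 / (3 * 0.609) = 0.5473454 cm
L = sqrt(D / Sigma_a)
L = sqrt(0.5473454 / 0.0589)
L = 3.0484 cm

3.0484


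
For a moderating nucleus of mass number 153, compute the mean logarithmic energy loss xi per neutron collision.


xi = 1 + (A-1)^2/(2A) * ln((A-1)/(A+1))
xi = 1 + (153-1)^2/(2*153) * ln((153-1)/(153 +1))
xi = 0.013015

0.013015


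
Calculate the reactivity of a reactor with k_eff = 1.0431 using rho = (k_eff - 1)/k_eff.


rho = (k_eff - 1) / k_eff
rho = (1.0431 - 1) / 1.0431
rho = 0.041319

0.041319


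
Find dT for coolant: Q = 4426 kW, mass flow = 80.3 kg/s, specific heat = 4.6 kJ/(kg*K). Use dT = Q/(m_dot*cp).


dT = Q / (m_dot * cp)
dT = 4426 / (80.3 * 4.6)
dT = 11.982 C

11.982


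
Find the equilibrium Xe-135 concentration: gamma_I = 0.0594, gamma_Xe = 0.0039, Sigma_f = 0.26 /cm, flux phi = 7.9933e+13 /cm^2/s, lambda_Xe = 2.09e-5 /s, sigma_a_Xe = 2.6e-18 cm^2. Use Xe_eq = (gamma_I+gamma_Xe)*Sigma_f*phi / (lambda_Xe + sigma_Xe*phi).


Xe_eq = (gamma_I + gamma_Xe) * Sigma_f * phi / (lambda_Xe + sigma_Xe * phi)
Numerator = (0.0594 + 0.0039) * 0.26 * 7.9933e+13 = 1.315537e+12
Denominator = 2.09e-5 + 2.6e-18 * 7.9933e+13 = 2.287258e-04
Xe_eq = 1.315537e+12 / 2.287258e-04 = 5.7516e+15 /cm^3

5.7516e+15
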